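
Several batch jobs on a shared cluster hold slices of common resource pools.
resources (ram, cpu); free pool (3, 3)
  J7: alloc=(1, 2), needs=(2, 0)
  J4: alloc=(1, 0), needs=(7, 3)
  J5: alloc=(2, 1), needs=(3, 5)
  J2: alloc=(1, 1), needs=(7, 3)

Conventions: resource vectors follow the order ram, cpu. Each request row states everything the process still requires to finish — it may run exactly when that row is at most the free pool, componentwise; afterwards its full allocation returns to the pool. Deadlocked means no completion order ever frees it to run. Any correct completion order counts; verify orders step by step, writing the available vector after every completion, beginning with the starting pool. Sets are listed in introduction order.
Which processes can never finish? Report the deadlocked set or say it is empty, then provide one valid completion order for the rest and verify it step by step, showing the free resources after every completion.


Deadlocked: J4 and J2.
Key observation: the pool after J7, J5 is (6, 6); every surviving request exceeds it in ram, so progress ends there.
A valid finishing order for the others: J7, J5. Walking it through:
  pool = (3, 3)
  run J7 (needs (2, 0), free (3, 3)); after release of (1, 2) the pool is (4, 5)
  run J5 (needs (3, 5), free (4, 5)); after release of (2, 1) the pool is (6, 6)
None of the blocked processes ever fits:
  J4 cannot run: need (7, 3) vs free (6, 6) (insufficient ram)
  J2 cannot run: need (7, 3) vs free (6, 6) (insufficient ram)


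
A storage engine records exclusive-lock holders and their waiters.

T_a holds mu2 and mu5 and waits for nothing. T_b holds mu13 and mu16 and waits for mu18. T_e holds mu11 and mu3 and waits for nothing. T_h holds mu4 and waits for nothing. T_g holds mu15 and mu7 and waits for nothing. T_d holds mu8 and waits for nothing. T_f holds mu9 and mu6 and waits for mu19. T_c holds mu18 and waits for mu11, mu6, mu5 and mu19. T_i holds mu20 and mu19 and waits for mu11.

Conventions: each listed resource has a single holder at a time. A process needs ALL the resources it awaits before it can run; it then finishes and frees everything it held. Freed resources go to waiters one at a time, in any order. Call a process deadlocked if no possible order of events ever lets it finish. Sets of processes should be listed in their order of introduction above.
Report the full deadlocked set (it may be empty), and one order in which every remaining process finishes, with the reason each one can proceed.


Nothing here is deadlocked.
Key observation: the wait graph is acyclic; completion cascades from the unblocked processes through everyone else.
The rest can finish in the order T_a, T_e, T_d, T_g, T_i, T_f, T_c, T_h, T_b.
Walking it through:
  T_a: no waits; runs immediately, freeing mu2 and mu5
  T_e: no waits; runs immediately, freeing mu11 and mu3
  T_d: no waits; runs immediately, freeing mu8
  T_g: no waits; runs immediately, freeing mu15 and mu7
  T_i waits on mu11 — all released -> runs and releases mu20 and mu19
  T_f waits on mu19 — all released -> runs and releases mu9 and mu6
  T_c waits on mu11, mu6, mu5 and mu19 — all released -> runs and releases mu18
  T_h: no waits; runs immediately, freeing mu4
  T_b waits on mu18 — all released -> runs and releases mu13 and mu16


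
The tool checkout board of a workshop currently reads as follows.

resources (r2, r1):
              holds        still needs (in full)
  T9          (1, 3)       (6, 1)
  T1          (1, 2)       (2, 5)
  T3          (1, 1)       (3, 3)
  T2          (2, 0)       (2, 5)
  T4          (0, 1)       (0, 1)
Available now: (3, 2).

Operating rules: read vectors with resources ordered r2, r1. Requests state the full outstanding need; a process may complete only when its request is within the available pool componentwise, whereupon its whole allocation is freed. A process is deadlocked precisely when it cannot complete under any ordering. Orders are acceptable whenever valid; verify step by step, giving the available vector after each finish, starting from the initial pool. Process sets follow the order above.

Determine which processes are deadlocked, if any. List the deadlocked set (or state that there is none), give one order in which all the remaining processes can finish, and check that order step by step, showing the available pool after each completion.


The deadlocked set is T9, T1 and T2.
Key observation: after T4, T3 the pool peaks at (4, 4), and each blocked process is short somewhere: T9 on r2; T1 on r1; T2 on r1.
A valid finishing order for the others: T4, T3. Check, step by step:
  pool = (3, 2)
  run T4 (needs (0, 1), free (3, 2)); after release of (0, 1) the pool is (3, 3)
  run T3 (needs (3, 3), free (3, 3)); after release of (1, 1) the pool is (4, 4)
The blocked processes can never fit:
  T9 still needs (6, 1) but only (4, 4) is free — short on r2
  T1 still needs (2, 5) but only (4, 4) is free — short on r1
  T2 still needs (2, 5) but only (4, 4) is free — short on r1


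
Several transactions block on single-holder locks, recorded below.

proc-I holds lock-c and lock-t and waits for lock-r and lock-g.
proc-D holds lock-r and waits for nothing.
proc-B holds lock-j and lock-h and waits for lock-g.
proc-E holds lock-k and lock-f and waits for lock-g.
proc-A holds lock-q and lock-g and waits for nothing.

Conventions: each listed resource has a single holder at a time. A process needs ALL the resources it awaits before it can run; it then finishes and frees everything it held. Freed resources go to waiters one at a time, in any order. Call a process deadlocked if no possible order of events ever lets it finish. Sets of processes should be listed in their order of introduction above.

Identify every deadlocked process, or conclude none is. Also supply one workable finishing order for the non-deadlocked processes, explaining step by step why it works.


Nothing here is deadlocked.
Key observation: no waiting chain loops back on itself — every chain ends at a process that waits on nothing, so everyone eventually runs.
A valid finishing order for the others: proc-A, proc-E, proc-D, proc-I, proc-B.
Step-by-step check:
  run proc-A (it waits on nothing); releases lock-q and lock-g
  proc-E: everything it awaited (lock-g) is free; runs, freeing lock-k and lock-f
  run proc-D (it waits on nothing); releases lock-r
  proc-I: everything it awaited (lock-r and lock-g) is free; runs, freeing lock-c and lock-t
  proc-B: everything it awaited (lock-g) is free; runs, freeing lock-j and lock-h


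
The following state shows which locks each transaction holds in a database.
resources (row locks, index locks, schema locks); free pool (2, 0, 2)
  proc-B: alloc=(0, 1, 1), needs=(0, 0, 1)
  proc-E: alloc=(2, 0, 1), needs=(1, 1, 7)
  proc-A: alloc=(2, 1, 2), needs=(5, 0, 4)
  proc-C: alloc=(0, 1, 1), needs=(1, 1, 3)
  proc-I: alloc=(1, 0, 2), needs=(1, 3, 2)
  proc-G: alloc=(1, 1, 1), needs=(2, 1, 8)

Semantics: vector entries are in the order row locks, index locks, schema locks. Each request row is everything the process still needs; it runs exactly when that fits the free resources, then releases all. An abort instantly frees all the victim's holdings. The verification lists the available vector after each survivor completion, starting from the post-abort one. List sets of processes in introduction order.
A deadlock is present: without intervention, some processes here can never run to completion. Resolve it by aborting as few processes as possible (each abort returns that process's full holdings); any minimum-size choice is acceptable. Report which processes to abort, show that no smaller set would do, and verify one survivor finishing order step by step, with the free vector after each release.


Minimum abort set: proc-A.
Key observation: proc-I had no path to completion before; after the abort of proc-A ((2, 1, 2) returned), step 3 is where it fits.
Why nothing smaller works: aborting no one leaves the state deadlocked as given.
Survivors finish in the order: proc-C, proc-B, proc-I, proc-G, proc-E. Check, step by step (pool after the aborts first):
  pool = (4, 1, 4)
  run proc-C (needs (1, 1, 3), free (4, 1, 4)); after release of (0, 1, 1) the pool is (4, 2, 5)
  run proc-B (needs (0, 0, 1), free (4, 2, 5)); after release of (0, 1, 1) the pool is (4, 3, 6)
  run proc-I (needs (1, 3, 2), free (4, 3, 6)); after release of (1, 0, 2) the pool is (5, 3, 8)
  run proc-G (needs (2, 1, 8), free (5, 3, 8)); after release of (1, 1, 1) the pool is (6, 4, 9)
  run proc-E (needs (1, 1, 7), free (6, 4, 9)); after release of (2, 0, 1) the pool is (8, 4, 10)


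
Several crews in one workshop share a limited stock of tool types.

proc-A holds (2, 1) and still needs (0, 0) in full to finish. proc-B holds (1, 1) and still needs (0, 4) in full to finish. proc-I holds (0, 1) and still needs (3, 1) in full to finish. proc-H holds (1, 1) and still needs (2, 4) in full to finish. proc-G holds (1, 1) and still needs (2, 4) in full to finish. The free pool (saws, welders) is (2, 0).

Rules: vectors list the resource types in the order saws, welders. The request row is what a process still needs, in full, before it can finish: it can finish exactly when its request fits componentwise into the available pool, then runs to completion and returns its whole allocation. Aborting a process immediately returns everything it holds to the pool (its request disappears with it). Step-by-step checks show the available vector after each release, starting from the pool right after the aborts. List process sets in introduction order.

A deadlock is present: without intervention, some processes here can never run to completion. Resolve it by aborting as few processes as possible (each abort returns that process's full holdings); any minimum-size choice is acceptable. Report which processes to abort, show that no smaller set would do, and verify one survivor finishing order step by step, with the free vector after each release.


Abort proc-B and proc-G.
Key observation: before aborting proc-B and proc-G, proc-H was permanently blocked — no order could ever run it; afterwards it completes at step 3.
No one abort is enough; case by case: proc-A alone leaves proc-B blocked (short on welders); proc-B alone leaves proc-H blocked (short on welders); proc-I alone leaves proc-B blocked (short on welders); proc-H alone leaves proc-B blocked (short on welders); proc-G alone leaves proc-B blocked (short on welders).
The survivors complete as proc-I, proc-A, proc-H. Walking it through (starting from the post-abort pool):
  pool = (4, 2)
  proc-I needs (3, 1) <= (4, 2) -> finishes; pool += (0, 1) = (4, 3)
  proc-A needs (0, 0) <= (4, 3) -> finishes; pool += (2, 1) = (6, 4)
  proc-H needs (2, 4) <= (6, 4) -> finishes; pool += (1, 1) = (7, 5)


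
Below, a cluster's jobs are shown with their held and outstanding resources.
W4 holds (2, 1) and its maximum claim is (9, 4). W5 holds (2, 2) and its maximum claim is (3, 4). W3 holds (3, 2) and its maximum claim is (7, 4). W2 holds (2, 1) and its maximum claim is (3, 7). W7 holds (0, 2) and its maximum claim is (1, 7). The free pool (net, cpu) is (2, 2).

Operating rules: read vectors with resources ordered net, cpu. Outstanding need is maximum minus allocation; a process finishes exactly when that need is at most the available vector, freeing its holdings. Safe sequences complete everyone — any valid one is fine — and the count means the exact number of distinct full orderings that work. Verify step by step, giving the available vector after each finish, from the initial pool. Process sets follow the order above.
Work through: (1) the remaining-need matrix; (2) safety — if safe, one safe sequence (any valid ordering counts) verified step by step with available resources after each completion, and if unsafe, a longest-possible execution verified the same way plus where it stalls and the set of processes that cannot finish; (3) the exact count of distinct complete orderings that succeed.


(1) Outstanding need per process (order net, cpu):
  W4: (7, 3)
  W5: (1, 2)
  W3: (4, 2)
  W2: (1, 6)
  W7: (1, 5)
(2) SAFE, for example via the order W5, W3, W2, W7, W4.
Key observation: reading the order forward, W5 is the first process whose need (1, 2) meets the free pool (2, 2) exactly on a resource it requests.
Verifying each step:
  pool = (2, 2)
  W5 needs (1, 2) <= (2, 2) -> finishes; pool += (2, 2) = (4, 4)
  W3 needs (4, 2) <= (4, 4) -> finishes; pool += (3, 2) = (7, 6)
  W2 needs (1, 6) <= (7, 6) -> finishes; pool += (2, 1) = (9, 7)
  W7 needs (1, 5) <= (9, 7) -> finishes; pool += (0, 2) = (9, 9)
  W4 needs (7, 3) <= (9, 9) -> finishes; pool += (2, 1) = (11, 10)
(3) The exact count: 6 of the possible complete orderings are safe sequences.


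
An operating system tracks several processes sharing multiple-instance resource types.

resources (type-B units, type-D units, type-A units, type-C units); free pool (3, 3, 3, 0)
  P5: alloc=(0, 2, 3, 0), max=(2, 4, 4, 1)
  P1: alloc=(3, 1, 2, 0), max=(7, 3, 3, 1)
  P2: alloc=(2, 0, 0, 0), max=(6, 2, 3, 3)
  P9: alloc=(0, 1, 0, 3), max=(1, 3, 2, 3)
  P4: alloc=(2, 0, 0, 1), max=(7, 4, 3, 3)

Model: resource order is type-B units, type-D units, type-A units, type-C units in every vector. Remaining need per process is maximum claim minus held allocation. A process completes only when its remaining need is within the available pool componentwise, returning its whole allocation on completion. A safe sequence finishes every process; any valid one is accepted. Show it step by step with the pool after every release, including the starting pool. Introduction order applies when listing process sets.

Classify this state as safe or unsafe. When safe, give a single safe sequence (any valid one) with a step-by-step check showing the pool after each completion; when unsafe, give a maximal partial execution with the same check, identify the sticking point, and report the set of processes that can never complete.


UNSAFE — no complete ordering exists.
Key observation: P9, P5 can finish, but then (3, 6, 6, 3) is all there is, and the blocked group's type-B units demands exceed it.
The run P9, P5 cannot be extended any further. Verifying each step:
  pool = (3, 3, 3, 0)
  run P9 (needs (1, 2, 2, 0), free (3, 3, 3, 0)); after release of (0, 1, 0, 3) the pool is (3, 4, 3, 3)
  run P5 (needs (2, 2, 1, 1), free (3, 4, 3, 3)); after release of (0, 2, 3, 0) the pool is (3, 6, 6, 3)
  blocked: P1 wants (4, 2, 1, 1), pool (3, 6, 6, 3) — not enough type-B units
  blocked: P2 wants (4, 2, 3, 3), pool (3, 6, 6, 3) — not enough type-B units
  blocked: P4 wants (5, 4, 3, 2), pool (3, 6, 6, 3) — not enough type-B units
Permanently blocked: P1, P2 and P4.


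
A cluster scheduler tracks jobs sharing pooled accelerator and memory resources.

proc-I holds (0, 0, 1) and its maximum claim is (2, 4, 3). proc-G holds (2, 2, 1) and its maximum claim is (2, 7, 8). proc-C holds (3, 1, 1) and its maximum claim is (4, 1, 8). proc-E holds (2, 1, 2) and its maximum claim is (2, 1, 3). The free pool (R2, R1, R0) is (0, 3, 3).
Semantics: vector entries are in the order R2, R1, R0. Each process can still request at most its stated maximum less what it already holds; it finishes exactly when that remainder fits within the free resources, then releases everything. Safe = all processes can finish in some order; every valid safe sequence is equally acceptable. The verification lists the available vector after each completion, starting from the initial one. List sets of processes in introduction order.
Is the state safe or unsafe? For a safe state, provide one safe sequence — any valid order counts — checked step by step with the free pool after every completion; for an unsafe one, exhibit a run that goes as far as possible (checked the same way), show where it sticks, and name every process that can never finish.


UNSAFE.
Key observation: the pool after proc-E, proc-I is (2, 4, 6); every surviving request exceeds it in R0, so progress ends there.
Going as far as possible: proc-E, proc-I; after that, nothing fits. Step-by-step check:
  pool = (0, 3, 3)
  proc-E needs (0, 0, 1) <= (0, 3, 3) -> finishes; pool += (2, 1, 2) = (2, 4, 5)
  proc-I needs (2, 4, 2) <= (2, 4, 5) -> finishes; pool += (0, 0, 1) = (2, 4, 6)
  blocked: proc-G wants (0, 5, 7), pool (2, 4, 6) — not enough R1 and R0
  blocked: proc-C wants (1, 0, 7), pool (2, 4, 6) — not enough R0
Never able to finish: proc-G and proc-C.


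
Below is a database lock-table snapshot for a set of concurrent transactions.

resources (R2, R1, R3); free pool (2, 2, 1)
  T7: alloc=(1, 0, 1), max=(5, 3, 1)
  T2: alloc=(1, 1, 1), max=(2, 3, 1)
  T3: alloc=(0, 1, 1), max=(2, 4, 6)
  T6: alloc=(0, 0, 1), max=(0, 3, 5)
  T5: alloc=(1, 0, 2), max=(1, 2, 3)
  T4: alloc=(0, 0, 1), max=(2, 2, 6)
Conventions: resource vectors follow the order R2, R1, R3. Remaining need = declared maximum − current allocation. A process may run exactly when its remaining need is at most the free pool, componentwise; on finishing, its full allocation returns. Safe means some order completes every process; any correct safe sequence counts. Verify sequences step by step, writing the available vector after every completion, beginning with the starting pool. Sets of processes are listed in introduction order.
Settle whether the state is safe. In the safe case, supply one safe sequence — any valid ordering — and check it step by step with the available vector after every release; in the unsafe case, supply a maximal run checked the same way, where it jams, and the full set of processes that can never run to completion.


SAFE — a valid safe sequence is T5, T2, T6, T7, T3, T4.
Key observation: at T5 the run first touches a limit — (0, 2, 1) against (2, 2, 1), exact on a resource it actually requests.
Walking it through:
  pool = (2, 2, 1)
  T5 needs (0, 2, 1) <= (2, 2, 1) -> finishes; pool += (1, 0, 2) = (3, 2, 3)
  T2 needs (1, 2, 0) <= (3, 2, 3) -> finishes; pool += (1, 1, 1) = (4, 3, 4)
  T6 needs (0, 3, 4) <= (4, 3, 4) -> finishes; pool += (0, 0, 1) = (4, 3, 5)
  T7 needs (4, 3, 0) <= (4, 3, 5) -> finishes; pool += (1, 0, 1) = (5, 3, 6)
  T3 needs (2, 3, 5) <= (5, 3, 6) -> finishes; pool += (0, 1, 1) = (5, 4, 7)
  T4 needs (2, 2, 5) <= (5, 4, 7) -> finishes; pool += (0, 0, 1) = (5, 4, 8)


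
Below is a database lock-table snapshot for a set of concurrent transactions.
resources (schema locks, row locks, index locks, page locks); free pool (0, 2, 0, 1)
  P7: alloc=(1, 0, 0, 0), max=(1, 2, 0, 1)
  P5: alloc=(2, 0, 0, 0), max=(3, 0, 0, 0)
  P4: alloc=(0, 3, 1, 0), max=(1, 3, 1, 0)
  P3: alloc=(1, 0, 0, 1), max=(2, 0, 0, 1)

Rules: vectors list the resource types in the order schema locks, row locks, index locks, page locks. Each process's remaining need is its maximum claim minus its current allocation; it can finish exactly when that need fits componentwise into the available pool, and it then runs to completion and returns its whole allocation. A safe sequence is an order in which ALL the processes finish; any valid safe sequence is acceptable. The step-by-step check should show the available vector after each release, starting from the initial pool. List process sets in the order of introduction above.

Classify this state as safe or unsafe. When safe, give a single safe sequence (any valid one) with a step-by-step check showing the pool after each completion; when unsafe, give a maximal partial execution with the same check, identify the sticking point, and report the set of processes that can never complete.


The state is SAFE; one workable sequence: P7, P4, P3, P5.
Key observation: reading the order forward, P7 is the first process whose need (0, 2, 0, 1) meets the free pool (0, 2, 0, 1) exactly on a resource it requests.
Check, step by step:
  pool = (0, 2, 0, 1)
  P7 needs (0, 2, 0, 1) <= (0, 2, 0, 1) -> finishes; pool += (1, 0, 0, 0) = (1, 2, 0, 1)
  P4 needs (1, 0, 0, 0) <= (1, 2, 0, 1) -> finishes; pool += (0, 3, 1, 0) = (1, 5, 1, 1)
  P3 needs (1, 0, 0, 0) <= (1, 5, 1, 1) -> finishes; pool += (1, 0, 0, 1) = (2, 5, 1, 2)
  P5 needs (1, 0, 0, 0) <= (2, 5, 1, 2) -> finishes; pool += (2, 0, 0, 0) = (4, 5, 1, 2)


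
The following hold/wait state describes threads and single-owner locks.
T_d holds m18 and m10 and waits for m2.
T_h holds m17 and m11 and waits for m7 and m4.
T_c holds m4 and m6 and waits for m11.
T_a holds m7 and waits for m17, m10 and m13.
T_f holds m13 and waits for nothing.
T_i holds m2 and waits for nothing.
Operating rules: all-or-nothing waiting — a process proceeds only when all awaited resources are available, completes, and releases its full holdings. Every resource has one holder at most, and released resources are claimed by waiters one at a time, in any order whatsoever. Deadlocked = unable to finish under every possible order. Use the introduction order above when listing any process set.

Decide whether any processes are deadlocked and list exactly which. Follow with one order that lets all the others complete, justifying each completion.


The deadlocked set is T_h, T_c and T_a.
Key observation: nobody on the ring T_h -> T_c -> T_h can start until another member finishes, which never happens; T_a is caught in further circular waits.
The rest can finish in the order T_i, T_f, T_d.
Check, step by step:
  run T_i (it waits on nothing); releases m2
  run T_f (it waits on nothing); releases m13
  T_d: everything it awaited (m2) is free; runs, freeing m18 and m10


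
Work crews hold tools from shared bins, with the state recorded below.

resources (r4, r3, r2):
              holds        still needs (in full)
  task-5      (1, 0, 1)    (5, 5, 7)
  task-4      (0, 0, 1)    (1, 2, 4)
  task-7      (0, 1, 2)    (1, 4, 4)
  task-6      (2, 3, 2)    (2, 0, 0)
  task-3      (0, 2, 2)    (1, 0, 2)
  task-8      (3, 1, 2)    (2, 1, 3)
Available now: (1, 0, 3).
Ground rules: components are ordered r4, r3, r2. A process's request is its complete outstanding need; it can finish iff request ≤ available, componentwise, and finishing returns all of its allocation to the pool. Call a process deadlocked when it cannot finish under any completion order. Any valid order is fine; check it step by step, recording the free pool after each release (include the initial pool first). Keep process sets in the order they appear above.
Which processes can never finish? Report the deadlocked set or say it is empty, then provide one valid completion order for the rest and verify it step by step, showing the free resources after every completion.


Deadlocked: task-5, task-7, task-6 and task-8.
Key observation: after task-3, task-4 the pool peaks at (1, 2, 6), and each blocked process is short somewhere: task-5 on r4, r3, r2; task-7 on r3; task-6 on r4; task-8 on r4.
A valid finishing order for the others: task-3, task-4. Walking it through:
  pool = (1, 0, 3)
  task-3: need (1, 0, 2) fits (1, 0, 3); releases (0, 2, 2), pool now (1, 2, 5)
  task-4: need (1, 2, 4) fits (1, 2, 5); releases (0, 0, 1), pool now (1, 2, 6)
The blocked processes can never fit:
  blocked: task-5 wants (5, 5, 7), pool (1, 2, 6) — not enough r4, r3 and r2
  blocked: task-7 wants (1, 4, 4), pool (1, 2, 6) — not enough r3
  blocked: task-6 wants (2, 0, 0), pool (1, 2, 6) — not enough r4
  blocked: task-8 wants (2, 1, 3), pool (1, 2, 6) — not enough r4


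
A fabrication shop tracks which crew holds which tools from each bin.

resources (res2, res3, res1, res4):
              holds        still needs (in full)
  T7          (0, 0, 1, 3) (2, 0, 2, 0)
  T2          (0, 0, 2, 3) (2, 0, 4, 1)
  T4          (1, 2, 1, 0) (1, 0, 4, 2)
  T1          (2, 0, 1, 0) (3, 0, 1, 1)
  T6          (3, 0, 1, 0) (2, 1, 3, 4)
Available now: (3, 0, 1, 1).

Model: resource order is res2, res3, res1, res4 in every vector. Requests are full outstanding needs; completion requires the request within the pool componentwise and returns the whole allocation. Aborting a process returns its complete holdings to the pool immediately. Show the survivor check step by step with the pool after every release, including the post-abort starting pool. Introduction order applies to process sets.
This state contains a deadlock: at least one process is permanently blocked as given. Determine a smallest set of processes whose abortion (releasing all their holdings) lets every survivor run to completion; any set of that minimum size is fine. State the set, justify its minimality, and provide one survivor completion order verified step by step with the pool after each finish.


Minimum abort set: T6.
Key observation: before aborting T6, T2 was permanently blocked — no order could ever run it; afterwards it completes at step 3.
No smaller set exists: with zero aborts the deadlock remains.
One survivor order: T1, T7, T2, T4. Walking it through (post-abort pool first):
  pool = (6, 0, 2, 1)
  T1 needs (3, 0, 1, 1) <= (6, 0, 2, 1) -> finishes; pool += (2, 0, 1, 0) = (8, 0, 3, 1)
  T7 needs (2, 0, 2, 0) <= (8, 0, 3, 1) -> finishes; pool += (0, 0, 1, 3) = (8, 0, 4, 4)
  T2 needs (2, 0, 4, 1) <= (8, 0, 4, 4) -> finishes; pool += (0, 0, 2, 3) = (8, 0, 6, 7)
  T4 needs (1, 0, 4, 2) <= (8, 0, 6, 7) -> finishes; pool += (1, 2, 1, 0) = (9, 2, 7, 7)


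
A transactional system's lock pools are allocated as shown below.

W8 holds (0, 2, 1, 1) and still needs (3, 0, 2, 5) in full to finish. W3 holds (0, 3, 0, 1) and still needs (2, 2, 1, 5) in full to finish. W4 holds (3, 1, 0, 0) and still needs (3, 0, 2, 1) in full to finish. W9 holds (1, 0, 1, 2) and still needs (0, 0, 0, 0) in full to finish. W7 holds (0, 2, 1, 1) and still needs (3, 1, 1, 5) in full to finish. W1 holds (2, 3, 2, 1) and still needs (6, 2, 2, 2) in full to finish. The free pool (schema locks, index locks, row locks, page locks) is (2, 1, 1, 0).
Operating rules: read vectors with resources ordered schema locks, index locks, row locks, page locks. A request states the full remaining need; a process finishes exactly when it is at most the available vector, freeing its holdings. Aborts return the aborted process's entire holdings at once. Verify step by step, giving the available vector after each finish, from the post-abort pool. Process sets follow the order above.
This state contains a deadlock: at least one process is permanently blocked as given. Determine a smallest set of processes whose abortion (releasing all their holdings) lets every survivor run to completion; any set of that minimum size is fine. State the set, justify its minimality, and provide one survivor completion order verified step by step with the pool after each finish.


Abort W8 and W3.
Key observation: W7 had no path to completion before; after the abort of W8 and W3 ((0, 5, 1, 2) returned), step 4 is where it fits.
Minimality, checking each single-abort alternative: W8 alone leaves W3 blocked (short on page locks); W3 alone leaves W8 blocked (short on page locks); W4 alone leaves W8 blocked (short on page locks); W9 alone leaves W8 blocked (short on page locks); W7 alone leaves W8 blocked (short on page locks); W1 alone leaves W8 blocked (short on page locks).
The survivors complete as W9, W4, W1, W7. Check, step by step (starting from the post-abort pool):
  pool = (2, 6, 2, 2)
  W9: need (0, 0, 0, 0) fits (2, 6, 2, 2); releases (1, 0, 1, 2), pool now (3, 6, 3, 4)
  W4: need (3, 0, 2, 1) fits (3, 6, 3, 4); releases (3, 1, 0, 0), pool now (6, 7, 3, 4)
  W1: need (6, 2, 2, 2) fits (6, 7, 3, 4); releases (2, 3, 2, 1), pool now (8, 10, 5, 5)
  W7: need (3, 1, 1, 5) fits (8, 10, 5, 5); releases (0, 2, 1, 1), pool now (8, 12, 6, 6)


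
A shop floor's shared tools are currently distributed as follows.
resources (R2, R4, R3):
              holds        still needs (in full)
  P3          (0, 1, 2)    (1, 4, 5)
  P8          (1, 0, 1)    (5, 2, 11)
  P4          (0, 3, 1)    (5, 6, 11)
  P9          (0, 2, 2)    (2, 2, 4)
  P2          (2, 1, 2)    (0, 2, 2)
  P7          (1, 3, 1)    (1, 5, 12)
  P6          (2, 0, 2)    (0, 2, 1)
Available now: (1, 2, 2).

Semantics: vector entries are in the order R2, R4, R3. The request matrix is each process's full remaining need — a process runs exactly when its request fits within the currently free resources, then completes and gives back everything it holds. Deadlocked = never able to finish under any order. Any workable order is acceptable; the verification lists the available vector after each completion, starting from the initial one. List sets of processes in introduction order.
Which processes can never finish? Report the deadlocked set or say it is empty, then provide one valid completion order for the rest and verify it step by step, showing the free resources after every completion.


The deadlocked set is P8, P4 and P7.
Key observation: even finishing P6, P2, P9, P3 leaves just (5, 6, 10) free — too little R3 for any of the remaining processes.
The rest can finish in the order P6, P2, P9, P3. Verifying each step:
  pool = (1, 2, 2)
  P6 needs (0, 2, 1) <= (1, 2, 2) -> finishes; pool += (2, 0, 2) = (3, 2, 4)
  P2 needs (0, 2, 2) <= (3, 2, 4) -> finishes; pool += (2, 1, 2) = (5, 3, 6)
  P9 needs (2, 2, 4) <= (5, 3, 6) -> finishes; pool += (0, 2, 2) = (5, 5, 8)
  P3 needs (1, 4, 5) <= (5, 5, 8) -> finishes; pool += (0, 1, 2) = (5, 6, 10)
The blocked processes can never fit:
  P8 still needs (5, 2, 11) but only (5, 6, 10) is free — short on R3
  P4 still needs (5, 6, 11) but only (5, 6, 10) is free — short on R3
  P7 still needs (1, 5, 12) but only (5, 6, 10) is free — short on R3


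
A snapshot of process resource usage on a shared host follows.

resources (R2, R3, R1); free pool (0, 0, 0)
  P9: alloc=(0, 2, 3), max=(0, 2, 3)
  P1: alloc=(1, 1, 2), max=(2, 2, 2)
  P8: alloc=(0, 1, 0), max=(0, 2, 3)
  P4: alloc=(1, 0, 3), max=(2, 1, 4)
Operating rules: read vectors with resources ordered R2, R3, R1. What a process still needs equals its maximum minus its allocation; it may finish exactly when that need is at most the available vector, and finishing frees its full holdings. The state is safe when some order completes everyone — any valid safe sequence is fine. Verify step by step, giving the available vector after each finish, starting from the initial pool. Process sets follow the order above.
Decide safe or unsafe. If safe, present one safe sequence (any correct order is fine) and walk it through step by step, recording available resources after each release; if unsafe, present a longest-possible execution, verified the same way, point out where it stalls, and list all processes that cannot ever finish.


The state is UNSAFE.
Key observation: once P9, P8 finish, the pool peaks at (0, 3, 3) — and every remaining process still needs more R2 than that.
A maximal execution: P9, P8 — then nothing else fits. Verifying each step:
  pool = (0, 0, 0)
  P9 needs (0, 0, 0) <= (0, 0, 0) -> finishes; pool += (0, 2, 3) = (0, 2, 3)
  P8 needs (0, 1, 3) <= (0, 2, 3) -> finishes; pool += (0, 1, 0) = (0, 3, 3)
  P1 still needs (1, 1, 0) but only (0, 3, 3) is free — short on R2
  P4 still needs (1, 1, 1) but only (0, 3, 3) is free — short on R2
Never able to finish: P1 and P4.


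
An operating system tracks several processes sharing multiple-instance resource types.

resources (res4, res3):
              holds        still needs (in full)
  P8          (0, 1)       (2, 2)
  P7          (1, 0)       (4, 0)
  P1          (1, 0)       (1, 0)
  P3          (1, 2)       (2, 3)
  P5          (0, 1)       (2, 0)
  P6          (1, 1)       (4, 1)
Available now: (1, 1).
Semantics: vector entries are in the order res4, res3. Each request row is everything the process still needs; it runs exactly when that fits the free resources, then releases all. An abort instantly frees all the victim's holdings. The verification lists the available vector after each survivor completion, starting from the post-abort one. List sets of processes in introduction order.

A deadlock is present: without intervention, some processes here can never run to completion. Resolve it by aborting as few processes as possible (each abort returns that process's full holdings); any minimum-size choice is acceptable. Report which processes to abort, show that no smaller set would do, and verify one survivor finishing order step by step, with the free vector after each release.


Minimum abort set: P6.
Key observation: the returned (1, 1) from P6 is what brings P7 — unrunnable before, under any order — into play at step 5.
No smaller set exists: with zero aborts the deadlock remains.
Survivors finish in the order: P8, P3, P5, P1, P7. Step-by-step check (pool after the aborts first):
  pool = (2, 2)
  P8: need (2, 2) fits (2, 2); releases (0, 1), pool now (2, 3)
  P3: need (2, 3) fits (2, 3); releases (1, 2), pool now (3, 5)
  P5: need (2, 0) fits (3, 5); releases (0, 1), pool now (3, 6)
  P1: need (1, 0) fits (3, 6); releases (1, 0), pool now (4, 6)
  P7: need (4, 0) fits (4, 6); releases (1, 0), pool now (5, 6)


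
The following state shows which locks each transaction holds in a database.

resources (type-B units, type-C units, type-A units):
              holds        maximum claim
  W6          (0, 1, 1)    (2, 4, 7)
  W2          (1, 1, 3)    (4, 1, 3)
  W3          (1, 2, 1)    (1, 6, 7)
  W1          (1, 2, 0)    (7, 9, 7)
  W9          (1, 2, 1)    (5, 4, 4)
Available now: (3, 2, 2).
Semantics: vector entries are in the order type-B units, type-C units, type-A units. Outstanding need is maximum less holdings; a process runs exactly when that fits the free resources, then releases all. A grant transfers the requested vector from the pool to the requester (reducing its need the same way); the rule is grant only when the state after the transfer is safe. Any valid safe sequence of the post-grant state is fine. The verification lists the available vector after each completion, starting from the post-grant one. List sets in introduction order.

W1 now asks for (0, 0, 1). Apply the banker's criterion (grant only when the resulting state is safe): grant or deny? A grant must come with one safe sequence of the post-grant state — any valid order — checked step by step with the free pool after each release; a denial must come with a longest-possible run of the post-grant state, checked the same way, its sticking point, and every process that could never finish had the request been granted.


DENY — the pretend-granted state is unsafe.
Key observation: after W2, W9 complete, (5, 5, 5) is the best the pool ever gets, yet each leftover process wants more type-A units.
On the post-grant state, W2, W9 is a maximal run — nothing extends it. Walking it through:
  pool = (3, 2, 1)
  W2: need (3, 0, 0) fits (3, 2, 1); releases (1, 1, 3), pool now (4, 3, 4)
  W9: need (4, 2, 3) fits (4, 3, 4); releases (1, 2, 1), pool now (5, 5, 5)
  W6 still needs (2, 3, 6) but only (5, 5, 5) is free — short on type-A units
  W3 still needs (0, 4, 6) but only (5, 5, 5) is free — short on type-A units
  W1 still needs (6, 7, 6) but only (5, 5, 5) is free — short on type-B units, type-C units and type-A units
Post-grant, the permanently blocked set is W6, W3 and W1.


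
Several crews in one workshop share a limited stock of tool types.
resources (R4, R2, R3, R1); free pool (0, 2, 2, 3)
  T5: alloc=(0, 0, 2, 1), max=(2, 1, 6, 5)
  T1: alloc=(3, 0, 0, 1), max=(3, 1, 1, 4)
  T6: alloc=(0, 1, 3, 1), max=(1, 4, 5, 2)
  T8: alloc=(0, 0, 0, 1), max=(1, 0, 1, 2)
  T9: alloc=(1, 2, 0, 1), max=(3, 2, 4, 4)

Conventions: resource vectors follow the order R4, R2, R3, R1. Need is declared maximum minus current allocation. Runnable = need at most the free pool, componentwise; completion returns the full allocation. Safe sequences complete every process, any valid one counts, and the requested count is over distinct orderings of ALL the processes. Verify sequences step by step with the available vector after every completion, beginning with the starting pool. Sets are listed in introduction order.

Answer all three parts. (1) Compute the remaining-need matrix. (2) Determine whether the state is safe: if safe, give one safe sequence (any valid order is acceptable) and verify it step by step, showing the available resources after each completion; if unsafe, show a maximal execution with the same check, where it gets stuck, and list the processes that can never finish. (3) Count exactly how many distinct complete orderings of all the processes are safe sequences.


(1) Remaining need (order R4, R2, R3, R1):
  T5: (2, 1, 4, 4)
  T1: (0, 1, 1, 3)
  T6: (1, 3, 2, 1)
  T8: (1, 0, 1, 1)
  T9: (2, 0, 4, 3)
(2) The state is UNSAFE.
Key observation: after T1, T8 the pool peaks at (3, 2, 2, 5), and each blocked process is short somewhere: T5 on R3; T6 on R2; T9 on R3.
Going as far as possible: T1, T8; after that, nothing fits. Step-by-step check:
  pool = (0, 2, 2, 3)
  T1 needs (0, 1, 1, 3) <= (0, 2, 2, 3) -> finishes; pool += (3, 0, 0, 1) = (3, 2, 2, 4)
  T8 needs (1, 0, 1, 1) <= (3, 2, 2, 4) -> finishes; pool += (0, 0, 0, 1) = (3, 2, 2, 5)
  blocked: T5 wants (2, 1, 4, 4), pool (3, 2, 2, 5) — not enough R3
  blocked: T6 wants (1, 3, 2, 1), pool (3, 2, 2, 5) — not enough R2
  blocked: T9 wants (2, 0, 4, 3), pool (3, 2, 2, 5) — not enough R3
Never able to finish: T5, T6 and T9.
(3) Exactly 0 of the possible complete orderings are safe sequences.


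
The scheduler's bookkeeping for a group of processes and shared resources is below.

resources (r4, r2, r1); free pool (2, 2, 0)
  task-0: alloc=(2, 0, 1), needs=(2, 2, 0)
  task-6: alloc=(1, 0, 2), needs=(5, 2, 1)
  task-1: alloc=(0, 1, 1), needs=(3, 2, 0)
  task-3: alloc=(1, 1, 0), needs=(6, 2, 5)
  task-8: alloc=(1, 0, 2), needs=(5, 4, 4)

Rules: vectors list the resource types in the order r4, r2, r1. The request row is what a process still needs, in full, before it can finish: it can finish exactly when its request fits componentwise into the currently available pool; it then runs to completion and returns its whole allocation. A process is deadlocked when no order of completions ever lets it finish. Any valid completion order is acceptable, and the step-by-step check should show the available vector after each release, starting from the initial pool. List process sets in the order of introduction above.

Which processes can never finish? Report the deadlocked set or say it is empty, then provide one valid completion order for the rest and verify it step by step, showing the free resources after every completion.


Deadlocked: task-6, task-3 and task-8.
Key observation: the wall is r4: completing task-0, task-1 brings the pool only to (4, 3, 2), and all the rest need more.
A valid finishing order for the others: task-0, task-1. Verifying each step:
  pool = (2, 2, 0)
  task-0: need (2, 2, 0) fits (2, 2, 0); releases (2, 0, 1), pool now (4, 2, 1)
  task-1: need (3, 2, 0) fits (4, 2, 1); releases (0, 1, 1), pool now (4, 3, 2)
The stuck group stays short no matter what:
  task-6 still needs (5, 2, 1) but only (4, 3, 2) is free — short on r4
  task-3 still needs (6, 2, 5) but only (4, 3, 2) is free — short on r4 and r1
  task-8 still needs (5, 4, 4) but only (4, 3, 2) is free — short on r4, r2 and r1


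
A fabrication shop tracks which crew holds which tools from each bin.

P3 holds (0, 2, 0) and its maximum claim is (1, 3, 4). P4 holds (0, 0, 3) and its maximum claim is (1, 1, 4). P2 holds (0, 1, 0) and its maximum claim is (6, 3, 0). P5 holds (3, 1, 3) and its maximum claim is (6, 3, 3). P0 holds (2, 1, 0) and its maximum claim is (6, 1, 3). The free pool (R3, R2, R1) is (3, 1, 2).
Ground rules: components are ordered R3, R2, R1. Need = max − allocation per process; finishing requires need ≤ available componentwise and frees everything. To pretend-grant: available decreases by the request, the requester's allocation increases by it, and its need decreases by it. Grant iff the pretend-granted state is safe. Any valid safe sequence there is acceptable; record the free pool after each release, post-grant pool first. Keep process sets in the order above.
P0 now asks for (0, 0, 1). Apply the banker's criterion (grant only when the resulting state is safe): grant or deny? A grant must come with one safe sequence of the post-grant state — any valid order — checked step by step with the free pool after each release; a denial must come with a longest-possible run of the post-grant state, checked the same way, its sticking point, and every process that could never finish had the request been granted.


GRANT. The post-grant state is safe; one safe sequence: P4, P3, P5, P2, P0.
Key observation: post-grant, (3, 1, 1) remains, and an order beginning with P4 completes everyone.
Verifying the post-grant state step by step:
  pool = (3, 1, 1)
  run P4 (needs (1, 1, 1), free (3, 1, 1)); after release of (0, 0, 3) the pool is (3, 1, 4)
  run P3 (needs (1, 1, 4), free (3, 1, 4)); after release of (0, 2, 0) the pool is (3, 3, 4)
  run P5 (needs (3, 2, 0), free (3, 3, 4)); after release of (3, 1, 3) the pool is (6, 4, 7)
  run P2 (needs (6, 2, 0), free (6, 4, 7)); after release of (0, 1, 0) the pool is (6, 5, 7)
  run P0 (needs (4, 0, 2), free (6, 5, 7)); after release of (2, 1, 1) the pool is (8, 6, 8)
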